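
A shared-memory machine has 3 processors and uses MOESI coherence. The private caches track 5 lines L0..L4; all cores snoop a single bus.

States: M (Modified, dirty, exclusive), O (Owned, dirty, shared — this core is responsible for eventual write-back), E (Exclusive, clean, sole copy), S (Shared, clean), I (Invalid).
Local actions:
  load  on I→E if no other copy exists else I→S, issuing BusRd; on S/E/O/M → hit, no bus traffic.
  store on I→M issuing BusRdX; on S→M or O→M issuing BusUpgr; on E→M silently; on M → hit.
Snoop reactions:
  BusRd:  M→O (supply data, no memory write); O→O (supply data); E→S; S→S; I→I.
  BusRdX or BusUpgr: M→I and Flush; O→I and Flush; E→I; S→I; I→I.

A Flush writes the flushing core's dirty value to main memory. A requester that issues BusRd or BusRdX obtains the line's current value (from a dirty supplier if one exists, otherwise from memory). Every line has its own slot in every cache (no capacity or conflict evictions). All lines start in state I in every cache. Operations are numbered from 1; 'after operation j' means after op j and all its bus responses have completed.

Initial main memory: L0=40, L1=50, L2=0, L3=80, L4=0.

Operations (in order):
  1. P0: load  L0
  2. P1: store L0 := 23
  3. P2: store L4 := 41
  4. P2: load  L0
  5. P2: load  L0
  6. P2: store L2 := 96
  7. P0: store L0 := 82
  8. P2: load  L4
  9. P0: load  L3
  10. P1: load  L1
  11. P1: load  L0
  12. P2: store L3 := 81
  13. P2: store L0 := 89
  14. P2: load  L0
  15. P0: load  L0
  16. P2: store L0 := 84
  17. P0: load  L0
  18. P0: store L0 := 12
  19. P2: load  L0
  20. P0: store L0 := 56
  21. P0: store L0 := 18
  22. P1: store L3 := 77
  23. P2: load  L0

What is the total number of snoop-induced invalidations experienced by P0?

[1] P0: load  L0 | P0:E(40), P1:I, P2:I | bus: BusRd
[2] P1: store L0 := 23 | P0:I, P1:M(23), P2:I | bus: BusRdX
[3] P2: store L4 := 41 | P0:I, P1:I, P2:M(41) | bus: BusRdX
[4] P2: load  L0 | P0:I, P1:O(23), P2:S(23) | bus: BusRd
[5] P2: load  L0 | P0:I, P1:O(23), P2:S(23) | bus: none
[6] P2: store L2 := 96 | P0:I, P1:I, P2:M(96) | bus: BusRdX
[7] P0: store L0 := 82 | P0:M(82), P1:I, P2:I | bus: BusRdX,Flush
[8] P2: load  L4 | P0:I, P1:I, P2:M(41) | bus: none
[9] P0: load  L3 | P0:E(80), P1:I, P2:I | bus: BusRd
[10] P1: load  L1 | P0:I, P1:E(50), P2:I | bus: BusRd
[11] P1: load  L0 | P0:O(82), P1:S(82), P2:I | bus: BusRd
[12] P2: store L3 := 81 | P0:I, P1:I, P2:M(81) | bus: BusRdX
[13] P2: store L0 := 89 | P0:I, P1:I, P2:M(89) | bus: BusRdX,Flush
[14] P2: load  L0 | P0:I, P1:I, P2:M(89) | bus: none
[15] P0: load  L0 | P0:S(89), P1:I, P2:O(89) | bus: BusRd
[16] P2: store L0 := 84 | P0:I, P1:I, P2:M(84) | bus: BusUpgr
[17] P0: load  L0 | P0:S(84), P1:I, P2:O(84) | bus: BusRd
[18] P0: store L0 := 12 | P0:M(12), P1:I, P2:I | bus: BusUpgr,Flush
[19] P2: load  L0 | P0:O(12), P1:I, P2:S(12) | bus: BusRd
[20] P0: store L0 := 56 | P0:M(56), P1:I, P2:I | bus: BusUpgr
[21] P0: store L0 := 18 | P0:M(18), P1:I, P2:I | bus: none
[22] P1: store L3 := 77 | P0:I, P1:M(77), P2:I | bus: BusRdX,Flush
[23] P2: load  L0 | P0:O(18), P1:I, P2:S(18) | bus: BusRd

invalidations = 4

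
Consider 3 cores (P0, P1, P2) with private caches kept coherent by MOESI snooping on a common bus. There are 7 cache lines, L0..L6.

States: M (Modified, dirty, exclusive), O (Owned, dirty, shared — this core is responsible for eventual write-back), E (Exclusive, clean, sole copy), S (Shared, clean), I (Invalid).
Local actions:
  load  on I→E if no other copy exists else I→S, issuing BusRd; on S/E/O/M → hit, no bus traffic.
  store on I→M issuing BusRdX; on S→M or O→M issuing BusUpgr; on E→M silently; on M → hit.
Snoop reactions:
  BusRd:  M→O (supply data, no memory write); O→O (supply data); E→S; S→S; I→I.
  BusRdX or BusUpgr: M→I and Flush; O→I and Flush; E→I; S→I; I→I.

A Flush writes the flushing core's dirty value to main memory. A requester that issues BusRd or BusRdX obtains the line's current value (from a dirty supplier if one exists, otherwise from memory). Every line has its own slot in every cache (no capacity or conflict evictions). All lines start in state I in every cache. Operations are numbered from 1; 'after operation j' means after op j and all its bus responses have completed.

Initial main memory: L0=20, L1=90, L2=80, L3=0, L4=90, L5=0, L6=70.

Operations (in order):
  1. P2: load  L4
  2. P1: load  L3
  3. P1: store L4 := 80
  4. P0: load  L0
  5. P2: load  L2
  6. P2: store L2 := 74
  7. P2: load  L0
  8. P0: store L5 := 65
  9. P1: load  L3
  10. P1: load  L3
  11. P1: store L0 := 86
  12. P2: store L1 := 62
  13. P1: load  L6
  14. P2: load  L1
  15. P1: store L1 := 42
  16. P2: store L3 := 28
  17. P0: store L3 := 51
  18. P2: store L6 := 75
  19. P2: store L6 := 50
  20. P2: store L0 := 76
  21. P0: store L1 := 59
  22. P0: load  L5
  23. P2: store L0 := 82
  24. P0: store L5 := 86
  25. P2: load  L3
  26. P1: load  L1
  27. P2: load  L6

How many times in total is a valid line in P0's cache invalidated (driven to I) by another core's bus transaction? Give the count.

invalidations = 1

step 1: P2: load  L4  ⟶  IIE  (L4)  txn=BusRd  M[L4]=90
step 2: P1: load  L3  ⟶  IEI  (L3)  txn=BusRd  M[L3]=0
step 3: P1: store L4 := 80  ⟶  IMI  (L4)  txn=BusRdX  M[L4]=90
step 4: P0: load  L0  ⟶  EII  (L0)  txn=BusRd  M[L0]=20
step 5: P2: load  L2  ⟶  IIE  (L2)  txn=BusRd  M[L2]=80
step 6: P2: store L2 := 74  ⟶  IIM  (L2)  txn=∅  M[L2]=80
step 7: P2: load  L0  ⟶  SIS  (L0)  txn=BusRd  M[L0]=20
step 8: P0: store L5 := 65  ⟶  MII  (L5)  txn=BusRdX  M[L5]=0
step 9: P1: load  L3  ⟶  IEI  (L3)  txn=∅  M[L3]=0
step 10: P1: load  L3  ⟶  IEI  (L3)  txn=∅  M[L3]=0
step 11: P1: store L0 := 86  ⟶  IMI  (L0)  txn=BusRdX  M[L0]=20
step 12: P2: store L1 := 62  ⟶  IIM  (L1)  txn=BusRdX  M[L1]=90
step 13: P1: load  L6  ⟶  IEI  (L6)  txn=BusRd  M[L6]=70
step 14: P2: load  L1  ⟶  IIM  (L1)  txn=∅  M[L1]=90
step 15: P1: store L1 := 42  ⟶  IMI  (L1)  txn=BusRdX+Flush  M[L1]=62
step 16: P2: store L3 := 28  ⟶  IIM  (L3)  txn=BusRdX  M[L3]=0
step 17: P0: store L3 := 51  ⟶  MII  (L3)  txn=BusRdX+Flush  M[L3]=28
step 18: P2: store L6 := 75  ⟶  IIM  (L6)  txn=BusRdX  M[L6]=70
step 19: P2: store L6 := 50  ⟶  IIM  (L6)  txn=∅  M[L6]=70
step 20: P2: store L0 := 76  ⟶  IIM  (L0)  txn=BusRdX+Flush  M[L0]=86
step 21: P0: store L1 := 59  ⟶  MII  (L1)  txn=BusRdX+Flush  M[L1]=42
step 22: P0: load  L5  ⟶  MII  (L5)  txn=∅  M[L5]=0
step 23: P2: store L0 := 82  ⟶  IIM  (L0)  txn=∅  M[L0]=86
step 24: P0: store L5 := 86  ⟶  MII  (L5)  txn=∅  M[L5]=0
step 25: P2: load  L3  ⟶  OIS  (L3)  txn=BusRd  M[L3]=28
step 26: P1: load  L1  ⟶  OSI  (L1)  txn=BusRd  M[L1]=42
step 27: P2: load  L6  ⟶  IIM  (L6)  txn=∅  M[L6]=70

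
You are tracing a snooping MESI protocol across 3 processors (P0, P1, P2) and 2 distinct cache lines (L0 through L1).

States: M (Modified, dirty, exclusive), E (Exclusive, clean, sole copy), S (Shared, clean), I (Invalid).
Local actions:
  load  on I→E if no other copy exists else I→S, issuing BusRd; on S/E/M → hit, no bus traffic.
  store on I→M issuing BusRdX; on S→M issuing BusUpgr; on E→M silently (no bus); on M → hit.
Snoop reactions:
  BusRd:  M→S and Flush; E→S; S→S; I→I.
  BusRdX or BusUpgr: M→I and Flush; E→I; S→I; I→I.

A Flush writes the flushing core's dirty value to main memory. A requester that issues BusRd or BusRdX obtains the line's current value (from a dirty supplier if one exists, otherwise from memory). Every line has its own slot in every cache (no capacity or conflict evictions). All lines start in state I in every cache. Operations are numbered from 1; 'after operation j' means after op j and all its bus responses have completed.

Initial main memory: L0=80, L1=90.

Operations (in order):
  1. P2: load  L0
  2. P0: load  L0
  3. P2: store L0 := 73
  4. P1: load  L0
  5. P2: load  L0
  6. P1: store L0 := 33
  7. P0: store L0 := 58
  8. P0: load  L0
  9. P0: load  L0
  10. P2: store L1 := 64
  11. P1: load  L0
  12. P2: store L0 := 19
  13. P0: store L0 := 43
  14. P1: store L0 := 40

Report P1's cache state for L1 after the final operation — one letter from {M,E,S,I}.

[1] P2: load  L0 | P0:I, P1:I, P2:E(80) | bus: BusRd
[2] P0: load  L0 | P0:S(80), P1:I, P2:S(80) | bus: BusRd
[3] P2: store L0 := 73 | P0:I, P1:I, P2:M(73) | bus: BusUpgr
[4] P1: load  L0 | P0:I, P1:S(73), P2:S(73) | bus: BusRd,Flush
[5] P2: load  L0 | P0:I, P1:S(73), P2:S(73) | bus: none
[6] P1: store L0 := 33 | P0:I, P1:M(33), P2:I | bus: BusUpgr
[7] P0: store L0 := 58 | P0:M(58), P1:I, P2:I | bus: BusRdX,Flush
[8] P0: load  L0 | P0:M(58), P1:I, P2:I | bus: none
[9] P0: load  L0 | P0:M(58), P1:I, P2:I | bus: none
[10] P2: store L1 := 64 | P0:I, P1:I, P2:M(64) | bus: BusRdX
[11] P1: load  L0 | P0:S(58), P1:S(58), P2:I | bus: BusRd,Flush
[12] P2: store L0 := 19 | P0:I, P1:I, P2:M(19) | bus: BusRdX
[13] P0: store L0 := 43 | P0:M(43), P1:I, P2:I | bus: BusRdX,Flush
[14] P1: store L0 := 40 | P0:I, P1:M(40), P2:I | bus: BusRdX,Flush

state = I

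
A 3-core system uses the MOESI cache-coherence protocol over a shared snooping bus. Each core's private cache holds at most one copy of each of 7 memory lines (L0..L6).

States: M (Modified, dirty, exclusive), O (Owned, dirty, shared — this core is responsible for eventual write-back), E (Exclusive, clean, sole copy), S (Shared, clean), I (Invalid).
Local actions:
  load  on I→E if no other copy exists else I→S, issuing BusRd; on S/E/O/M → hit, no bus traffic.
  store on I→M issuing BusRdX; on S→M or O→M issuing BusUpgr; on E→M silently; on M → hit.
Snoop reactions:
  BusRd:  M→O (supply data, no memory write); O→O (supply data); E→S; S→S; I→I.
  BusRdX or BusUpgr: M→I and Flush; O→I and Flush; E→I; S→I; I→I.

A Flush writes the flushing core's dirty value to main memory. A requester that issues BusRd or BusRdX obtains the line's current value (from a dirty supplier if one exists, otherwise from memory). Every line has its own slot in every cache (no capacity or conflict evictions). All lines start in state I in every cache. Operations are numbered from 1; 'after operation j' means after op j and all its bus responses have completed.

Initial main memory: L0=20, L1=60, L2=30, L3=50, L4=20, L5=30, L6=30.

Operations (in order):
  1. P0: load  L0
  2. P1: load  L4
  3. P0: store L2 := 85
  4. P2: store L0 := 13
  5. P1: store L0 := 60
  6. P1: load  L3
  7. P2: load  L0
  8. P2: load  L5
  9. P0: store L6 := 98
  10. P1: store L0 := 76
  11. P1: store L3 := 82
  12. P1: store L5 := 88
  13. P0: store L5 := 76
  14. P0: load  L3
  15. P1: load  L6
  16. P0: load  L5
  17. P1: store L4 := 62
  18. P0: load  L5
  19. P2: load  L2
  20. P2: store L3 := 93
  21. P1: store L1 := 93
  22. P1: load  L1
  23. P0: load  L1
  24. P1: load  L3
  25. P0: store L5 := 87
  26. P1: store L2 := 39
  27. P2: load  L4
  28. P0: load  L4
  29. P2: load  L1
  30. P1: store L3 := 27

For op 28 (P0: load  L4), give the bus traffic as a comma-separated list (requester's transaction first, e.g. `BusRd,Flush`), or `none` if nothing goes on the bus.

step 1: P0: load  L0  ⟶  EII  (L0)  txn=BusRd  M[L0]=20
step 2: P1: load  L4  ⟶  IEI  (L4)  txn=BusRd  M[L4]=20
step 3: P0: store L2 := 85  ⟶  MII  (L2)  txn=BusRdX  M[L2]=30
step 4: P2: store L0 := 13  ⟶  IIM  (L0)  txn=BusRdX  M[L0]=20
step 5: P1: store L0 := 60  ⟶  IMI  (L0)  txn=BusRdX+Flush  M[L0]=13
step 6: P1: load  L3  ⟶  IEI  (L3)  txn=BusRd  M[L3]=50
step 7: P2: load  L0  ⟶  IOS  (L0)  txn=BusRd  M[L0]=13
step 8: P2: load  L5  ⟶  IIE  (L5)  txn=BusRd  M[L5]=30
step 9: P0: store L6 := 98  ⟶  MII  (L6)  txn=BusRdX  M[L6]=30
step 10: P1: store L0 := 76  ⟶  IMI  (L0)  txn=BusUpgr  M[L0]=13
step 11: P1: store L3 := 82  ⟶  IMI  (L3)  txn=∅  M[L3]=50
step 12: P1: store L5 := 88  ⟶  IMI  (L5)  txn=BusRdX  M[L5]=30
step 13: P0: store L5 := 76  ⟶  MII  (L5)  txn=BusRdX+Flush  M[L5]=88
step 14: P0: load  L3  ⟶  SOI  (L3)  txn=BusRd  M[L3]=50
step 15: P1: load  L6  ⟶  OSI  (L6)  txn=BusRd  M[L6]=30
step 16: P0: load  L5  ⟶  MII  (L5)  txn=∅  M[L5]=88
step 17: P1: store L4 := 62  ⟶  IMI  (L4)  txn=∅  M[L4]=20
step 18: P0: load  L5  ⟶  MII  (L5)  txn=∅  M[L5]=88
step 19: P2: load  L2  ⟶  OIS  (L2)  txn=BusRd  M[L2]=30
step 20: P2: store L3 := 93  ⟶  IIM  (L3)  txn=BusRdX+Flush  M[L3]=82
step 21: P1: store L1 := 93  ⟶  IMI  (L1)  txn=BusRdX  M[L1]=60
step 22: P1: load  L1  ⟶  IMI  (L1)  txn=∅  M[L1]=60
step 23: P0: load  L1  ⟶  SOI  (L1)  txn=BusRd  M[L1]=60
step 24: P1: load  L3  ⟶  ISO  (L3)  txn=BusRd  M[L3]=82
step 25: P0: store L5 := 87  ⟶  MII  (L5)  txn=∅  M[L5]=88
step 26: P1: store L2 := 39  ⟶  IMI  (L2)  txn=BusRdX+Flush  M[L2]=85
step 27: P2: load  L4  ⟶  IOS  (L4)  txn=BusRd  M[L4]=20
step 28: P0: load  L4  ⟶  SOS  (L4)  txn=BusRd  M[L4]=20
step 29: P2: load  L1  ⟶  SOS  (L1)  txn=BusRd  M[L1]=60
step 30: P1: store L3 := 27  ⟶  IMI  (L3)  txn=BusUpgr+Flush  M[L3]=93

bus = BusRd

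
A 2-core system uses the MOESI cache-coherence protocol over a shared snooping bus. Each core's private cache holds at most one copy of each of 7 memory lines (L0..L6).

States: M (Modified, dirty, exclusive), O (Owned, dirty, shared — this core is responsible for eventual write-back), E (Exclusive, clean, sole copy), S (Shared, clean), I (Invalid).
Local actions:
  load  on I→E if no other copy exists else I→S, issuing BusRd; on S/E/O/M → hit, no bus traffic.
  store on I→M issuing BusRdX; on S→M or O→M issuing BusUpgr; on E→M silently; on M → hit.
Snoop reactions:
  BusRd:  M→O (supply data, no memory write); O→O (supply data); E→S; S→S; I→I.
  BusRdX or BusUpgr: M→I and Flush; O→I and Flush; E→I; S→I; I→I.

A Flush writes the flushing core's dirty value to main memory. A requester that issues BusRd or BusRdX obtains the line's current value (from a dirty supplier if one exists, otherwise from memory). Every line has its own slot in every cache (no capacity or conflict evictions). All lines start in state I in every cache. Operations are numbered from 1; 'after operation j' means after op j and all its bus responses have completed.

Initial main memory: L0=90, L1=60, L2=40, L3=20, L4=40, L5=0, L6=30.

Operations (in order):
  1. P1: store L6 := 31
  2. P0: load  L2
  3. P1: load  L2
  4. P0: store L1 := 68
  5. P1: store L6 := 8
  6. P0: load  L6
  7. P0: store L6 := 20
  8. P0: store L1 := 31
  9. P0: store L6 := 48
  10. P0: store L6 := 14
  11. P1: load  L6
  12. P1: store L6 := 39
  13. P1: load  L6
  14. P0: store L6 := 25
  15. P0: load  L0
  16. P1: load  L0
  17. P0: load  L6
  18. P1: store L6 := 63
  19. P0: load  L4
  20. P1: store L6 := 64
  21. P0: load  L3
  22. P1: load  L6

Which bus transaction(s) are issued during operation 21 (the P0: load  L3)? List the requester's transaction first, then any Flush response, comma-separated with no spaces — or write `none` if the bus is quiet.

  op1 P1: store L6 := 31 → I/M on L6; bus BusRdX; mem=30
  op2 P0: load  L2 → E/I on L2; bus BusRd; mem=40
  op3 P1: load  L2 → S/S on L2; bus BusRd; mem=40
  op4 P0: store L1 := 68 → M/I on L1; bus BusRdX; mem=60
  op5 P1: store L6 := 8 → I/M on L6; bus (none); mem=30
  op6 P0: load  L6 → S/O on L6; bus BusRd; mem=30
  op7 P0: store L6 := 20 → M/I on L6; bus BusUpgr Flush; mem=8
  op8 P0: store L1 := 31 → M/I on L1; bus (none); mem=60
  op9 P0: store L6 := 48 → M/I on L6; bus (none); mem=8
  op10 P0: store L6 := 14 → M/I on L6; bus (none); mem=8
  op11 P1: load  L6 → O/S on L6; bus BusRd; mem=8
  op12 P1: store L6 := 39 → I/M on L6; bus BusUpgr Flush; mem=14
  op13 P1: load  L6 → I/M on L6; bus (none); mem=14
  op14 P0: store L6 := 25 → M/I on L6; bus BusRdX Flush; mem=39
  op15 P0: load  L0 → E/I on L0; bus BusRd; mem=90
  op16 P1: load  L0 → S/S on L0; bus BusRd; mem=90
  op17 P0: load  L6 → M/I on L6; bus (none); mem=39
  op18 P1: store L6 := 63 → I/M on L6; bus BusRdX Flush; mem=25
  op19 P0: load  L4 → E/I on L4; bus BusRd; mem=40
  op20 P1: store L6 := 64 → I/M on L6; bus (none); mem=25
  op21 P0: load  L3 → E/I on L3; bus BusRd; mem=20
  op22 P1: load  L6 → I/M on L6; bus (none); mem=25

bus = BusRd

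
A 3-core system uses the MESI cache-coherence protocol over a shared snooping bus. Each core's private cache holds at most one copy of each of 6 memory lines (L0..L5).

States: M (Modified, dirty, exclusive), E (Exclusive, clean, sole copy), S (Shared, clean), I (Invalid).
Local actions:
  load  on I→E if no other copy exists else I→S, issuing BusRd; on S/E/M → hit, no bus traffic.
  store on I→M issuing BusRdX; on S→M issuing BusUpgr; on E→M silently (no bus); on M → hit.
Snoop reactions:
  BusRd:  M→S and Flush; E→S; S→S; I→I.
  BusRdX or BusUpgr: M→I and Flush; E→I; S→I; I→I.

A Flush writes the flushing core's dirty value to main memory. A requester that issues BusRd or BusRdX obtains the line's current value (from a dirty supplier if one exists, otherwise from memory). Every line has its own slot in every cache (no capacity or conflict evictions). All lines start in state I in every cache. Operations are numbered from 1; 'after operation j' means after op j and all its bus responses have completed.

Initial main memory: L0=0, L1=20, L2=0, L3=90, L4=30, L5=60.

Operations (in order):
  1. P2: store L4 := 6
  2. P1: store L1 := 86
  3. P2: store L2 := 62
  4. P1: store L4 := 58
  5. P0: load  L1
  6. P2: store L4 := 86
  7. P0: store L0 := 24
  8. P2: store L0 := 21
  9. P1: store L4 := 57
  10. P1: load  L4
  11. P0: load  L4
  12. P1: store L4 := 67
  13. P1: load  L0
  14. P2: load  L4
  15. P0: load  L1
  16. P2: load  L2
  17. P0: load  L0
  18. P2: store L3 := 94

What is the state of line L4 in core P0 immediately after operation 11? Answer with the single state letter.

state = S

[1] P2: store L4 := 6 | P0:I, P1:I, P2:M(6) | bus: BusRdX
[2] P1: store L1 := 86 | P0:I, P1:M(86), P2:I | bus: BusRdX
[3] P2: store L2 := 62 | P0:I, P1:I, P2:M(62) | bus: BusRdX
[4] P1: store L4 := 58 | P0:I, P1:M(58), P2:I | bus: BusRdX,Flush
[5] P0: load  L1 | P0:S(86), P1:S(86), P2:I | bus: BusRd,Flush
[6] P2: store L4 := 86 | P0:I, P1:I, P2:M(86) | bus: BusRdX,Flush
[7] P0: store L0 := 24 | P0:M(24), P1:I, P2:I | bus: BusRdX
[8] P2: store L0 := 21 | P0:I, P1:I, P2:M(21) | bus: BusRdX,Flush
[9] P1: store L4 := 57 | P0:I, P1:M(57), P2:I | bus: BusRdX,Flush
[10] P1: load  L4 | P0:I, P1:M(57), P2:I | bus: none
[11] P0: load  L4 | P0:S(57), P1:S(57), P2:I | bus: BusRd,Flush
[12] P1: store L4 := 67 | P0:I, P1:M(67), P2:I | bus: BusUpgr
[13] P1: load  L0 | P0:I, P1:S(21), P2:S(21) | bus: BusRd,Flush
[14] P2: load  L4 | P0:I, P1:S(67), P2:S(67) | bus: BusRd,Flush
[15] P0: load  L1 | P0:S(86), P1:S(86), P2:I | bus: none
[16] P2: load  L2 | P0:I, P1:I, P2:M(62) | bus: none
[17] P0: load  L0 | P0:S(21), P1:S(21), P2:S(21) | bus: BusRd
[18] P2: store L3 := 94 | P0:I, P1:I, P2:M(94) | bus: BusRdX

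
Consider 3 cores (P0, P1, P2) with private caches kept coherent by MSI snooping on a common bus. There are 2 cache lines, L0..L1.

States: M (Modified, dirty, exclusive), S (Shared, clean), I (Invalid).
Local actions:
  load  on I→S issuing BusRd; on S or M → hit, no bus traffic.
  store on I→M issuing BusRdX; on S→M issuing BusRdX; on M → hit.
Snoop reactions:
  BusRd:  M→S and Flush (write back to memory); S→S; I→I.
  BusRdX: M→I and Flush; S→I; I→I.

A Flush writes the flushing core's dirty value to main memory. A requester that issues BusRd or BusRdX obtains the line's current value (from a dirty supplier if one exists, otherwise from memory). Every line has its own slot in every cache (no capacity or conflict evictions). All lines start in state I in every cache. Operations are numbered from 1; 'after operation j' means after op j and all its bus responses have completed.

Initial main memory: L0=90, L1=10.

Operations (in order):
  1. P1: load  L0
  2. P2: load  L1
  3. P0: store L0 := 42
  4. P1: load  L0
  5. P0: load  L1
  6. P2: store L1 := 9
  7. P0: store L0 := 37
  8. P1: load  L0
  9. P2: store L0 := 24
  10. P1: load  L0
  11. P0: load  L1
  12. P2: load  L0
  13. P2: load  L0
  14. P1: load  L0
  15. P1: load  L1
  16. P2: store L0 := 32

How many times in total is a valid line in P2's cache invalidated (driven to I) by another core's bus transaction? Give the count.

step 1: P1: load  L0  ⟶  ISI  (L0)  txn=BusRd  M[L0]=90
step 2: P2: load  L1  ⟶  IIS  (L1)  txn=BusRd  M[L1]=10
step 3: P0: store L0 := 42  ⟶  MII  (L0)  txn=BusRdX  M[L0]=90
step 4: P1: load  L0  ⟶  SSI  (L0)  txn=BusRd+Flush  M[L0]=42
step 5: P0: load  L1  ⟶  SIS  (L1)  txn=BusRd  M[L1]=10
step 6: P2: store L1 := 9  ⟶  IIM  (L1)  txn=BusRdX  M[L1]=10
step 7: P0: store L0 := 37  ⟶  MII  (L0)  txn=BusRdX  M[L0]=42
step 8: P1: load  L0  ⟶  SSI  (L0)  txn=BusRd+Flush  M[L0]=37
step 9: P2: store L0 := 24  ⟶  IIM  (L0)  txn=BusRdX  M[L0]=37
step 10: P1: load  L0  ⟶  ISS  (L0)  txn=BusRd+Flush  M[L0]=24
step 11: P0: load  L1  ⟶  SIS  (L1)  txn=BusRd+Flush  M[L1]=9
step 12: P2: load  L0  ⟶  ISS  (L0)  txn=∅  M[L0]=24
step 13: P2: load  L0  ⟶  ISS  (L0)  txn=∅  M[L0]=24
step 14: P1: load  L0  ⟶  ISS  (L0)  txn=∅  M[L0]=24
step 15: P1: load  L1  ⟶  SSS  (L1)  txn=BusRd  M[L1]=9
step 16: P2: store L0 := 32  ⟶  IIM  (L0)  txn=BusRdX  M[L0]=24

invalidations = 0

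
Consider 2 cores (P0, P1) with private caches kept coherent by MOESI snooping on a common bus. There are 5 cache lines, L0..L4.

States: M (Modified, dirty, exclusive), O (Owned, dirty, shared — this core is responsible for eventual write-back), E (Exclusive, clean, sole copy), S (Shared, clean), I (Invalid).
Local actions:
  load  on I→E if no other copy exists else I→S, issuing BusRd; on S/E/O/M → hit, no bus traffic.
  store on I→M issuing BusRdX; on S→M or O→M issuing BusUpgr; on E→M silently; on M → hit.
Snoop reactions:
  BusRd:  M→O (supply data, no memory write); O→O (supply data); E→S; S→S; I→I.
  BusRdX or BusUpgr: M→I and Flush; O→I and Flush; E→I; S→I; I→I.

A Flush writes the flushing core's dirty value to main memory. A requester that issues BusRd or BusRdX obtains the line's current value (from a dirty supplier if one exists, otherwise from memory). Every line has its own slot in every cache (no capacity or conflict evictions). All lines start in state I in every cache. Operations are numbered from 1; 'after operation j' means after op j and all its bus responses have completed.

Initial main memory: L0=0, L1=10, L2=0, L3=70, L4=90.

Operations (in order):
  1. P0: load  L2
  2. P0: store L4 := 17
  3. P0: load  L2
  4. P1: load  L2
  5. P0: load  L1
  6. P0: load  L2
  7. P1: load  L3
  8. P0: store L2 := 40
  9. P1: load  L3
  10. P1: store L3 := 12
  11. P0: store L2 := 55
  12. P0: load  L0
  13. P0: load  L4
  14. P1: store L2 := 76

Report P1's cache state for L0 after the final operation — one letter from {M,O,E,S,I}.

state = I

1. P0: load  L2  bus=[BusRd]  L2: P0=E P1=I  mem[L2]=0
2. P0: store L4 := 17  bus=[BusRdX]  L4: P0=M P1=I  mem[L4]=90
3. P0: load  L2  bus=[-]  L2: P0=E P1=I  mem[L2]=0
4. P1: load  L2  bus=[BusRd]  L2: P0=S P1=S  mem[L2]=0
5. P0: load  L1  bus=[BusRd]  L1: P0=E P1=I  mem[L1]=10
6. P0: load  L2  bus=[-]  L2: P0=S P1=S  mem[L2]=0
7. P1: load  L3  bus=[BusRd]  L3: P0=I P1=E  mem[L3]=70
8. P0: store L2 := 40  bus=[BusUpgr]  L2: P0=M P1=I  mem[L2]=0
9. P1: load  L3  bus=[-]  L3: P0=I P1=E  mem[L3]=70
10. P1: store L3 := 12  bus=[-]  L3: P0=I P1=M  mem[L3]=70
11. P0: store L2 := 55  bus=[-]  L2: P0=M P1=I  mem[L2]=0
12. P0: load  L0  bus=[BusRd]  L0: P0=E P1=I  mem[L0]=0
13. P0: load  L4  bus=[-]  L4: P0=M P1=I  mem[L4]=90
14. P1: store L2 := 76  bus=[BusRdX,Flush]  L2: P0=I P1=M  mem[L2]=55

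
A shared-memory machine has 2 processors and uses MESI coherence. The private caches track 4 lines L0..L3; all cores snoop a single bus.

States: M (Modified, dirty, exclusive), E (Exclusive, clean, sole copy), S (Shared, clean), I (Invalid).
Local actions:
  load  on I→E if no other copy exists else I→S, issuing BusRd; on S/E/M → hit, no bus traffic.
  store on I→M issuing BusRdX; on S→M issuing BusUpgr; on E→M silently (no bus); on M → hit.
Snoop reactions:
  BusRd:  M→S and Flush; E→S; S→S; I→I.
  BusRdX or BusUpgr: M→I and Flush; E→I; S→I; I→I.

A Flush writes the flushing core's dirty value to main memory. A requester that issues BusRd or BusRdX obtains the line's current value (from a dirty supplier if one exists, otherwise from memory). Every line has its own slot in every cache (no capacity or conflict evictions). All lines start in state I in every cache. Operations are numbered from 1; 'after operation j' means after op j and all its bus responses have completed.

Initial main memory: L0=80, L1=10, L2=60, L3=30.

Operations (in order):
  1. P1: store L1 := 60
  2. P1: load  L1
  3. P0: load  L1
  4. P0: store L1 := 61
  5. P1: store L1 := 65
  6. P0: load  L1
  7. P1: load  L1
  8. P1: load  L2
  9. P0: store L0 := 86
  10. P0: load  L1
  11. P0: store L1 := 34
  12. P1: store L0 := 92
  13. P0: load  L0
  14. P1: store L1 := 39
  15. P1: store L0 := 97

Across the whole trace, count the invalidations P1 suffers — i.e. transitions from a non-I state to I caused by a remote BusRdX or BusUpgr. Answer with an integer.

1. P1: store L1 := 60  bus=[BusRdX]  L1: P0=I P1=M  mem[L1]=10
2. P1: load  L1  bus=[-]  L1: P0=I P1=M  mem[L1]=10
3. P0: load  L1  bus=[BusRd,Flush]  L1: P0=S P1=S  mem[L1]=60
4. P0: store L1 := 61  bus=[BusUpgr]  L1: P0=M P1=I  mem[L1]=60
5. P1: store L1 := 65  bus=[BusRdX,Flush]  L1: P0=I P1=M  mem[L1]=61
6. P0: load  L1  bus=[BusRd,Flush]  L1: P0=S P1=S  mem[L1]=65
7. P1: load  L1  bus=[-]  L1: P0=S P1=S  mem[L1]=65
8. P1: load  L2  bus=[BusRd]  L2: P0=I P1=E  mem[L2]=60
9. P0: store L0 := 86  bus=[BusRdX]  L0: P0=M P1=I  mem[L0]=80
10. P0: load  L1  bus=[-]  L1: P0=S P1=S  mem[L1]=65
11. P0: store L1 := 34  bus=[BusUpgr]  L1: P0=M P1=I  mem[L1]=65
12. P1: store L0 := 92  bus=[BusRdX,Flush]  L0: P0=I P1=M  mem[L0]=86
13. P0: load  L0  bus=[BusRd,Flush]  L0: P0=S P1=S  mem[L0]=92
14. P1: store L1 := 39  bus=[BusRdX,Flush]  L1: P0=I P1=M  mem[L1]=34
15. P1: store L0 := 97  bus=[BusUpgr]  L0: P0=I P1=M  mem[L0]=92

invalidations = 2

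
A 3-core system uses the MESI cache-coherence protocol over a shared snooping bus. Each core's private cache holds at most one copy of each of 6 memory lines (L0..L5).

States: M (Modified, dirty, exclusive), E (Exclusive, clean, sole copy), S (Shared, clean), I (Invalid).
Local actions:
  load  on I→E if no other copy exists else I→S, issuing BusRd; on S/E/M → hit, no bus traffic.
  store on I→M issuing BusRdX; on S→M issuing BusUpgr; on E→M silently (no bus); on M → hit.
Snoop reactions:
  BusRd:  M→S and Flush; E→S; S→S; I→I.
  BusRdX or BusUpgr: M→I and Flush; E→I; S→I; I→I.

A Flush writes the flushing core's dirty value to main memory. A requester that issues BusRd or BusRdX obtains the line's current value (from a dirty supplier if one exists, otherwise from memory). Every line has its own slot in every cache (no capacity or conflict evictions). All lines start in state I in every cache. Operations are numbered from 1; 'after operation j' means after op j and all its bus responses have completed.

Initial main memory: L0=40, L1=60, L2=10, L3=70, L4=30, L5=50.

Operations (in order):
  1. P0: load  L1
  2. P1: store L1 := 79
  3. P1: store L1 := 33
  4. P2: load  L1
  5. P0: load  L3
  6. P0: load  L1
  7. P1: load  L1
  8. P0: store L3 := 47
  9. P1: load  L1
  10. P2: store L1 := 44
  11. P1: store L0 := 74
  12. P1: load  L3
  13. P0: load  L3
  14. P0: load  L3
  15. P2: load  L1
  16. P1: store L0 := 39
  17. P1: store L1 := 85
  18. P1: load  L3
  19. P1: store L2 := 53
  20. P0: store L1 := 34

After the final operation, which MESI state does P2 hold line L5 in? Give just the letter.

state = I

  op1 P0: load  L1 → E/I/I on L1; bus BusRd; mem=60
  op2 P1: store L1 := 79 → I/M/I on L1; bus BusRdX; mem=60
  op3 P1: store L1 := 33 → I/M/I on L1; bus (none); mem=60
  op4 P2: load  L1 → I/S/S on L1; bus BusRd Flush; mem=33
  op5 P0: load  L3 → E/I/I on L3; bus BusRd; mem=70
  op6 P0: load  L1 → S/S/S on L1; bus BusRd; mem=33
  op7 P1: load  L1 → S/S/S on L1; bus (none); mem=33
  op8 P0: store L3 := 47 → M/I/I on L3; bus (none); mem=70
  op9 P1: load  L1 → S/S/S on L1; bus (none); mem=33
  op10 P2: store L1 := 44 → I/I/M on L1; bus BusUpgr; mem=33
  op11 P1: store L0 := 74 → I/M/I on L0; bus BusRdX; mem=40
  op12 P1: load  L3 → S/S/I on L3; bus BusRd Flush; mem=47
  op13 P0: load  L3 → S/S/I on L3; bus (none); mem=47
  op14 P0: load  L3 → S/S/I on L3; bus (none); mem=47
  op15 P2: load  L1 → I/I/M on L1; bus (none); mem=33
  op16 P1: store L0 := 39 → I/M/I on L0; bus (none); mem=40
  op17 P1: store L1 := 85 → I/M/I on L1; bus BusRdX Flush; mem=44
  op18 P1: load  L3 → S/S/I on L3; bus (none); mem=47
  op19 P1: store L2 := 53 → I/M/I on L2; bus BusRdX; mem=10
  op20 P0: store L1 := 34 → M/I/I on L1; bus BusRdX Flush; mem=85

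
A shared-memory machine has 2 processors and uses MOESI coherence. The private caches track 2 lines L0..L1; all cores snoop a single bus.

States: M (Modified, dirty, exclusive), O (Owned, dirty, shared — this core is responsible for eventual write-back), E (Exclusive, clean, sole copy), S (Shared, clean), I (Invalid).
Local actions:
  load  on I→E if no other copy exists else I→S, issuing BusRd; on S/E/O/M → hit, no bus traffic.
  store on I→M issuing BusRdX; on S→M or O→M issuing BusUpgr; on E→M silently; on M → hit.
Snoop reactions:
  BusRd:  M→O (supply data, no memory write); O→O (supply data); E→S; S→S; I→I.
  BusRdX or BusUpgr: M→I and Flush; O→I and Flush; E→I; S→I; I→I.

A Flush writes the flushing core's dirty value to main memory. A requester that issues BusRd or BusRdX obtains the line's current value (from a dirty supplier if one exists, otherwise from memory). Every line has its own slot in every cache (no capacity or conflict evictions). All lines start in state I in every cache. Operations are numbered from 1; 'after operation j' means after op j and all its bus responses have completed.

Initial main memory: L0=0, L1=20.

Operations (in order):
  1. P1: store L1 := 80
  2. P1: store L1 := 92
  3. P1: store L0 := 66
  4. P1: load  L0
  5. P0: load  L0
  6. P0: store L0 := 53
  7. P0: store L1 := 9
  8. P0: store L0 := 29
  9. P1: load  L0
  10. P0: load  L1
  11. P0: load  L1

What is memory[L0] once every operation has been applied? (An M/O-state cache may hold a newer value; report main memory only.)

  op1 P1: store L1 := 80 → I/M on L1; bus BusRdX; mem=20
  op2 P1: store L1 := 92 → I/M on L1; bus (none); mem=20
  op3 P1: store L0 := 66 → I/M on L0; bus BusRdX; mem=0
  op4 P1: load  L0 → I/M on L0; bus (none); mem=0
  op5 P0: load  L0 → S/O on L0; bus BusRd; mem=0
  op6 P0: store L0 := 53 → M/I on L0; bus BusUpgr Flush; mem=66
  op7 P0: store L1 := 9 → M/I on L1; bus BusRdX Flush; mem=92
  op8 P0: store L0 := 29 → M/I on L0; bus (none); mem=66
  op9 P1: load  L0 → O/S on L0; bus BusRd; mem=66
  op10 P0: load  L1 → M/I on L1; bus (none); mem=92
  op11 P0: load  L1 → M/I on L1; bus (none); mem=92

memory[L0] = 66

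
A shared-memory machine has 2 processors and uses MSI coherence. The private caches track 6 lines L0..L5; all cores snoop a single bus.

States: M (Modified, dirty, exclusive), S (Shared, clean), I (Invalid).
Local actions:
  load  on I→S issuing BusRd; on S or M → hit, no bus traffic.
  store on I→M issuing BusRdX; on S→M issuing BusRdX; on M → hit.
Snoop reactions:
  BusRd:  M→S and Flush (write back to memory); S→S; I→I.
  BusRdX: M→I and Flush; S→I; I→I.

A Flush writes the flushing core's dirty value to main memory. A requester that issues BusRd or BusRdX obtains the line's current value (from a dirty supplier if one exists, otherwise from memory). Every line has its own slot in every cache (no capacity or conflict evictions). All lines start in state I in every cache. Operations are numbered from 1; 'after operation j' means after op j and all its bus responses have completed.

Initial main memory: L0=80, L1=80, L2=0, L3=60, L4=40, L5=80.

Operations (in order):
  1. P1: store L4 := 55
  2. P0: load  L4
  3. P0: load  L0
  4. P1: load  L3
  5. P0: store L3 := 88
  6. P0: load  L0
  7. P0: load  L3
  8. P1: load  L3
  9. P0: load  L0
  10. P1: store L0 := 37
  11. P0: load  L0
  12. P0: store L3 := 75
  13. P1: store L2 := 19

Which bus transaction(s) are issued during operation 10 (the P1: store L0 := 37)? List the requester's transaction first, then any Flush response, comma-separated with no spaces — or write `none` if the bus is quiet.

bus = BusRdX

  op1 P1: store L4 := 55 → I/M on L4; bus BusRdX; mem=40
  op2 P0: load  L4 → S/S on L4; bus BusRd Flush; mem=55
  op3 P0: load  L0 → S/I on L0; bus BusRd; mem=80
  op4 P1: load  L3 → I/S on L3; bus BusRd; mem=60
  op5 P0: store L3 := 88 → M/I on L3; bus BusRdX; mem=60
  op6 P0: load  L0 → S/I on L0; bus (none); mem=80
  op7 P0: load  L3 → M/I on L3; bus (none); mem=60
  op8 P1: load  L3 → S/S on L3; bus BusRd Flush; mem=88
  op9 P0: load  L0 → S/I on L0; bus (none); mem=80
  op10 P1: store L0 := 37 → I/M on L0; bus BusRdX; mem=80
  op11 P0: load  L0 → S/S on L0; bus BusRd Flush; mem=37
  op12 P0: store L3 := 75 → M/I on L3; bus BusRdX; mem=88
  op13 P1: store L2 := 19 → I/M on L2; bus BusRdX; mem=0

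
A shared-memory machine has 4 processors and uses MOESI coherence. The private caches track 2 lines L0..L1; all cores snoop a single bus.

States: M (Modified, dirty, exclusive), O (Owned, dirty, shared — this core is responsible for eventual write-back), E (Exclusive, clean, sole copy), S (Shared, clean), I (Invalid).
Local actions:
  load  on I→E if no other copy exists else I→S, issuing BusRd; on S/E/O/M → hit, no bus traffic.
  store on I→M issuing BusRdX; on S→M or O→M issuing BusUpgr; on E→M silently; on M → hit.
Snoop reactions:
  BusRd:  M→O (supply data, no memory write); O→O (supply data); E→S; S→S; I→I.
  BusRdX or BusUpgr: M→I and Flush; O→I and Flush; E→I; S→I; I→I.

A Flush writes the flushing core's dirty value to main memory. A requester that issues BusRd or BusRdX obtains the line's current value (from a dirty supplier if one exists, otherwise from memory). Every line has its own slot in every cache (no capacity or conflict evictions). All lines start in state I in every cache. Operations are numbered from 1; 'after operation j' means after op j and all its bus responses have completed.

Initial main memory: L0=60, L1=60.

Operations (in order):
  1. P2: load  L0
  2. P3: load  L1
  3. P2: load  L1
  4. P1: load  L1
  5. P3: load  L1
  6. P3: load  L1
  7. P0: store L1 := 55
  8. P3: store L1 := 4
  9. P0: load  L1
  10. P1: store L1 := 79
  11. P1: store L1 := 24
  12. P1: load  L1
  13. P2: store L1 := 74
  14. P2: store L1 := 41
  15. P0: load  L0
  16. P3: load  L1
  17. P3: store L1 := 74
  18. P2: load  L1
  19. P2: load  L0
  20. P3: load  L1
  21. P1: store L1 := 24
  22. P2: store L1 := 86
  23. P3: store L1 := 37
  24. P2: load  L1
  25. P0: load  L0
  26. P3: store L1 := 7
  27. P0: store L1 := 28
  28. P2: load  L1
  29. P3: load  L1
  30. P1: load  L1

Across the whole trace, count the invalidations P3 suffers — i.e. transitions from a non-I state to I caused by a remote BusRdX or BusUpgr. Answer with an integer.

[1] P2: load  L0 | P0:I, P1:I, P2:E(60), P3:I | bus: BusRd
[2] P3: load  L1 | P0:I, P1:I, P2:I, P3:E(60) | bus: BusRd
[3] P2: load  L1 | P0:I, P1:I, P2:S(60), P3:S(60) | bus: BusRd
[4] P1: load  L1 | P0:I, P1:S(60), P2:S(60), P3:S(60) | bus: BusRd
[5] P3: load  L1 | P0:I, P1:S(60), P2:S(60), P3:S(60) | bus: none
[6] P3: load  L1 | P0:I, P1:S(60), P2:S(60), P3:S(60) | bus: none
[7] P0: store L1 := 55 | P0:M(55), P1:I, P2:I, P3:I | bus: BusRdX
[8] P3: store L1 := 4 | P0:I, P1:I, P2:I, P3:M(4) | bus: BusRdX,Flush
[9] P0: load  L1 | P0:S(4), P1:I, P2:I, P3:O(4) | bus: BusRd
[10] P1: store L1 := 79 | P0:I, P1:M(79), P2:I, P3:I | bus: BusRdX,Flush
[11] P1: store L1 := 24 | P0:I, P1:M(24), P2:I, P3:I | bus: none
[12] P1: load  L1 | P0:I, P1:M(24), P2:I, P3:I | bus: none
[13] P2: store L1 := 74 | P0:I, P1:I, P2:M(74), P3:I | bus: BusRdX,Flush
[14] P2: store L1 := 41 | P0:I, P1:I, P2:M(41), P3:I | bus: none
[15] P0: load  L0 | P0:S(60), P1:I, P2:S(60), P3:I | bus: BusRd
[16] P3: load  L1 | P0:I, P1:I, P2:O(41), P3:S(41) | bus: BusRd
[17] P3: store L1 := 74 | P0:I, P1:I, P2:I, P3:M(74) | bus: BusUpgr,Flush
[18] P2: load  L1 | P0:I, P1:I, P2:S(74), P3:O(74) | bus: BusRd
[19] P2: load  L0 | P0:S(60), P1:I, P2:S(60), P3:I | bus: none
[20] P3: load  L1 | P0:I, P1:I, P2:S(74), P3:O(74) | bus: none
[21] P1: store L1 := 24 | P0:I, P1:M(24), P2:I, P3:I | bus: BusRdX,Flush
[22] P2: store L1 := 86 | P0:I, P1:I, P2:M(86), P3:I | bus: BusRdX,Flush
[23] P3: store L1 := 37 | P0:I, P1:I, P2:I, P3:M(37) | bus: BusRdX,Flush
[24] P2: load  L1 | P0:I, P1:I, P2:S(37), P3:O(37) | bus: BusRd
[25] P0: load  L0 | P0:S(60), P1:I, P2:S(60), P3:I | bus: none
[26] P3: store L1 := 7 | P0:I, P1:I, P2:I, P3:M(7) | bus: BusUpgr
[27] P0: store L1 := 28 | P0:M(28), P1:I, P2:I, P3:I | bus: BusRdX,Flush
[28] P2: load  L1 | P0:O(28), P1:I, P2:S(28), P3:I | bus: BusRd
[29] P3: load  L1 | P0:O(28), P1:I, P2:S(28), P3:S(28) | bus: BusRd
[30] P1: load  L1 | P0:O(28), P1:S(28), P2:S(28), P3:S(28) | bus: BusRd

invalidations = 4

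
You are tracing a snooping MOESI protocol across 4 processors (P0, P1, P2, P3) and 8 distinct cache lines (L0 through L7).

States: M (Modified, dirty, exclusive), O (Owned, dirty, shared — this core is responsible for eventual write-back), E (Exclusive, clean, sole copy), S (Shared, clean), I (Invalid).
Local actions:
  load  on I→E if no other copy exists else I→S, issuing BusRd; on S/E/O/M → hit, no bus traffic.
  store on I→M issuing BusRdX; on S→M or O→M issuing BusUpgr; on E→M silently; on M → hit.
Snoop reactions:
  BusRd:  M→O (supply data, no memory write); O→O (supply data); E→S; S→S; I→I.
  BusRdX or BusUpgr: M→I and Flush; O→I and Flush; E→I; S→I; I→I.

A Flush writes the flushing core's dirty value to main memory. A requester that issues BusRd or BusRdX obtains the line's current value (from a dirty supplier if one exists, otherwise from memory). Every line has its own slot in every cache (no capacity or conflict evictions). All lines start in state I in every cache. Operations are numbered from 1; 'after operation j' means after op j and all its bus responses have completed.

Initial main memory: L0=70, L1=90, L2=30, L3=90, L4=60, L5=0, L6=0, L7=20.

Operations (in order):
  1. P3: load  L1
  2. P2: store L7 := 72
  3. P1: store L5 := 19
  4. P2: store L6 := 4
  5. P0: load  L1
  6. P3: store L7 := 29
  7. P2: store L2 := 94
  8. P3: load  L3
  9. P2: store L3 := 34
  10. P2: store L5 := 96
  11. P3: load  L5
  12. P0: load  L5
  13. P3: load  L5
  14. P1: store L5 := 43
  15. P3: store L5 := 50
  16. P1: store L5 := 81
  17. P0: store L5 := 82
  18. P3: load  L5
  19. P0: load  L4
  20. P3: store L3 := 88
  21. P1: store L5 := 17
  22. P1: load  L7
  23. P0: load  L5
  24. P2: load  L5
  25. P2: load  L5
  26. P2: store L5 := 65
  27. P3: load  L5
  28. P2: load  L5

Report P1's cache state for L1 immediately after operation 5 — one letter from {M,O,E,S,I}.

step 1: P3: load  L1  ⟶  IIIE  (L1)  txn=BusRd  M[L1]=90
step 2: P2: store L7 := 72  ⟶  IIMI  (L7)  txn=BusRdX  M[L7]=20
step 3: P1: store L5 := 19  ⟶  IMII  (L5)  txn=BusRdX  M[L5]=0
step 4: P2: store L6 := 4  ⟶  IIMI  (L6)  txn=BusRdX  M[L6]=0
step 5: P0: load  L1  ⟶  SIIS  (L1)  txn=BusRd  M[L1]=90
step 6: P3: store L7 := 29  ⟶  IIIM  (L7)  txn=BusRdX+Flush  M[L7]=72
step 7: P2: store L2 := 94  ⟶  IIMI  (L2)  txn=BusRdX  M[L2]=30
step 8: P3: load  L3  ⟶  IIIE  (L3)  txn=BusRd  M[L3]=90
step 9: P2: store L3 := 34  ⟶  IIMI  (L3)  txn=BusRdX  M[L3]=90
step 10: P2: store L5 := 96  ⟶  IIMI  (L5)  txn=BusRdX+Flush  M[L5]=19
step 11: P3: load  L5  ⟶  IIOS  (L5)  txn=BusRd  M[L5]=19
step 12: P0: load  L5  ⟶  SIOS  (L5)  txn=BusRd  M[L5]=19
step 13: P3: load  L5  ⟶  SIOS  (L5)  txn=∅  M[L5]=19
step 14: P1: store L5 := 43  ⟶  IMII  (L5)  txn=BusRdX+Flush  M[L5]=96
step 15: P3: store L5 := 50  ⟶  IIIM  (L5)  txn=BusRdX+Flush  M[L5]=43
step 16: P1: store L5 := 81  ⟶  IMII  (L5)  txn=BusRdX+Flush  M[L5]=50
step 17: P0: store L5 := 82  ⟶  MIII  (L5)  txn=BusRdX+Flush  M[L5]=81
step 18: P3: load  L5  ⟶  OIIS  (L5)  txn=BusRd  M[L5]=81
step 19: P0: load  L4  ⟶  EIII  (L4)  txn=BusRd  M[L4]=60
step 20: P3: store L3 := 88  ⟶  IIIM  (L3)  txn=BusRdX+Flush  M[L3]=34
step 21: P1: store L5 := 17  ⟶  IMII  (L5)  txn=BusRdX+Flush  M[L5]=82
step 22: P1: load  L7  ⟶  ISIO  (L7)  txn=BusRd  M[L7]=72
step 23: P0: load  L5  ⟶  SOII  (L5)  txn=BusRd  M[L5]=82
step 24: P2: load  L5  ⟶  SOSI  (L5)  txn=BusRd  M[L5]=82
step 25: P2: load  L5  ⟶  SOSI  (L5)  txn=∅  M[L5]=82
step 26: P2: store L5 := 65  ⟶  IIMI  (L5)  txn=BusUpgr+Flush  M[L5]=17
step 27: P3: load  L5  ⟶  IIOS  (L5)  txn=BusRd  M[L5]=17
step 28: P2: load  L5  ⟶  IIOS  (L5)  txn=∅  M[L5]=17

state = I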